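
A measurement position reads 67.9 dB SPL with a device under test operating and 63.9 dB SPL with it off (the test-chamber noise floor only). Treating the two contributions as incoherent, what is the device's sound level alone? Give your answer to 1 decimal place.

Remove the background by subtracting linear intensities:
L_src = 10·log₁₀(10^(67.9/10) − 10^(63.9/10)) = 10·log₁₀(3711000) = 65.7 dB SPL.

65.7 dB SPL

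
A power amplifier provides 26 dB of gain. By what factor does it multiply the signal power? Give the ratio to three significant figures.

Power ratio = 10^(dB/10).
10^(26/10) = 10^(2.600) = 398.

398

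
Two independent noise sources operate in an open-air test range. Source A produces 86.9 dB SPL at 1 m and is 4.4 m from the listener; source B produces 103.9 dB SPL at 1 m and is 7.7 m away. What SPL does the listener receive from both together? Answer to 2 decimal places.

At the listener: L_A = 86.9 − 20·log₁₀(4.4) = 74.031 dB; L_B = 103.9 − 20·log₁₀(7.7) = 86.170 dB.
Combined: 10·log₁₀(10^(74.031/10)+10^(86.170/10)) = 86.43 dB SPL.

86.43 dB SPL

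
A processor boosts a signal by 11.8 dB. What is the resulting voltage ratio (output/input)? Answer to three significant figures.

Voltage ratio = 10^(dB/20).
10^(11.8/20) = 10^(0.5900) = 3.89.

3.89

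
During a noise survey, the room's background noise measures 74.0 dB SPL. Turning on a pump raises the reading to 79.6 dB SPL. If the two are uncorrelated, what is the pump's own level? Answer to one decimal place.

Remove the background by subtracting linear intensities:
L_src = 10·log₁₀(10^(79.6/10) − 10^(74.0/10)) = 10·log₁₀(66080000) = 78.2 dB SPL.

78.2 dB SPL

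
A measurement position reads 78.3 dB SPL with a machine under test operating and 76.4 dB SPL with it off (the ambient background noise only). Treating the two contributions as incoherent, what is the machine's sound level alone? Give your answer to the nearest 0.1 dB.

73.8 dB SPL

Remove the background by subtracting linear intensities:
L_src = 10·log₁₀(10^(78.3/10) − 10^(76.4/10)) = 10·log₁₀(23960000) = 73.8 dB SPL.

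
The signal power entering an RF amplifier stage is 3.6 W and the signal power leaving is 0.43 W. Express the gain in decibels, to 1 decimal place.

-9.2 dB

Power ratio → dB uses the 10·log₁₀ form:
10·log₁₀(0.43/3.6) = 10·log₁₀(0.1194) = -9.2 dB.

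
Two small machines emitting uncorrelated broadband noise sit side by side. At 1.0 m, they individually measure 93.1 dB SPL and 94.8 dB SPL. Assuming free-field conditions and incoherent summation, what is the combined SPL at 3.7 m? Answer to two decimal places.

85.68 dB SPL

Combined at 1.0 m: 10·log₁₀(10^(93.1/10)+10^(94.8/10)) = 97.043 dB SPL.
Then apply −20·log₁₀(3.7/1.0) = -11.364 dB → 85.68 dB SPL.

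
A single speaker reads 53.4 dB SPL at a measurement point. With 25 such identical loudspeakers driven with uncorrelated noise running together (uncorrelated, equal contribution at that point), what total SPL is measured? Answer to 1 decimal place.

67.4 dB SPL

25 equal incoherent sources raise the level by 10·log₁₀(25) = 13.98 dB.
L_total = 53.4 + 13.98 = 67.4 dB SPL.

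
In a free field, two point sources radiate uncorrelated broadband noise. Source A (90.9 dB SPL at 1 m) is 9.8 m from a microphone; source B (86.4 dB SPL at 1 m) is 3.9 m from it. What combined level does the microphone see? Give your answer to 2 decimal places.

At the listener: L_A = 90.9 − 20·log₁₀(9.8) = 71.075 dB; L_B = 86.4 − 20·log₁₀(3.9) = 74.579 dB.
Combined: 10·log₁₀(10^(71.075/10)+10^(74.579/10)) = 76.18 dB SPL.

76.18 dB SPL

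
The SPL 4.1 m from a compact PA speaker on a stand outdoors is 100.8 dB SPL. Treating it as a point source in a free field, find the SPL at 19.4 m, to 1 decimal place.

For a point source in a free field, ΔL = −20·log₁₀(d₂/d₁).
ΔL = −20·log₁₀(19.4/4.1) = -13.50 dB, so L₂ = 100.8 + (-13.50) = 87.3 dB SPL.

87.3 dB SPL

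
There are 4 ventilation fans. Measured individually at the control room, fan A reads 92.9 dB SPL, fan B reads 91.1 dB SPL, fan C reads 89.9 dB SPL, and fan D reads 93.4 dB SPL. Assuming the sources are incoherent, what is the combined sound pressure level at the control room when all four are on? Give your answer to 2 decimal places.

98.06 dB SPL

Uncorrelated sources add in intensity (power), not in dB.
L_total = 10·log₁₀(10^(92.9/10) + 10^(91.1/10) + 10^(89.9/10) + 10^(93.4/10)) = 10·log₁₀(6403000000) = 98.06 dB SPL.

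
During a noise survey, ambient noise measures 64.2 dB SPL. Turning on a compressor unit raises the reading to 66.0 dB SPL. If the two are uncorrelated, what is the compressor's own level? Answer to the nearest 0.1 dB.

61.3 dB SPL

Remove the background by subtracting linear intensities:
L_src = 10·log₁₀(10^(66.0/10) − 10^(64.2/10)) = 10·log₁₀(1351000) = 61.3 dB SPL.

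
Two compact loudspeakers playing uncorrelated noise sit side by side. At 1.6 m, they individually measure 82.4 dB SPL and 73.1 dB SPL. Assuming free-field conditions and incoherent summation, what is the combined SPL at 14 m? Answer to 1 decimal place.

64.0 dB SPL

Combined at 1.6 m: 10·log₁₀(10^(82.4/10)+10^(73.1/10)) = 82.88 dB SPL.
Then apply −20·log₁₀(14/1.6) = -18.84 dB → 64.0 dB SPL.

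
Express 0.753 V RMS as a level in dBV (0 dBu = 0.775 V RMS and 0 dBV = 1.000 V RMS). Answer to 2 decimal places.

-2.46 dBV

dBV = 20·log₁₀(V / 1.000 V).
20·log₁₀(0.753/1.000) = -2.46 dBV.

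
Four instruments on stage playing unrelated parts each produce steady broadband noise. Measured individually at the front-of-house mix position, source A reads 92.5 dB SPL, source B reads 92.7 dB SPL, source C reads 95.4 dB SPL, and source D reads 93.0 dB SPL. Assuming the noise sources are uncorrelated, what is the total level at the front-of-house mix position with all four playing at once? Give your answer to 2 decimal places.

Uncorrelated sources add in intensity (power), not in dB.
L_total = 10·log₁₀(10^(92.5/10) + 10^(92.7/10) + 10^(95.4/10) + 10^(93.0/10)) = 10·log₁₀(9103000000) = 99.59 dB SPL.

99.59 dB SPL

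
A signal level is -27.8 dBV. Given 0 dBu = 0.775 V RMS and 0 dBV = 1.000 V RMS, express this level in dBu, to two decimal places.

The offset between the scales is 20·log₁₀(0.775/1.000) = −2.214 dB.
So dBu = -27.8 + 2.214 = -25.59 dBu.

-25.59 dBu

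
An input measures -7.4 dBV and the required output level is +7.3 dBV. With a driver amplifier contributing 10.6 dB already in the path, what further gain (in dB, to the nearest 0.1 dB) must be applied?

The required make-up gain is the shortfall in the dB sum.
G = +7.3 − (-7.4) − 10.6 = 4.1 dB.

4.1 dB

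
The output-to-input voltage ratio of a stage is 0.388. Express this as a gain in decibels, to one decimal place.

-8.2 dB

Voltage ratio → dB uses the 20·log₁₀ form:
20·log₁₀(0.388) = -8.2 dB.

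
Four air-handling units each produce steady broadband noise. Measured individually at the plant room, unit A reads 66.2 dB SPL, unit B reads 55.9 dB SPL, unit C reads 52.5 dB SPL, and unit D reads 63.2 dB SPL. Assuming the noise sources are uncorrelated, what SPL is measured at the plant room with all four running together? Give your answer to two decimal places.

Incoherent sources sum as intensities:
L_total = 10·log₁₀(10^(66.2/10) + 10^(55.9/10) + 10^(52.5/10) + 10^(63.2/10)) = 10·log₁₀(6825000) = 68.34 dB SPL.

68.34 dB SPL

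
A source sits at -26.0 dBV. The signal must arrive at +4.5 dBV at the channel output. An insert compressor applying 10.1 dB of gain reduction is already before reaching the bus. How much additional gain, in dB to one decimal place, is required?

40.6 dB

The required make-up gain is the shortfall in the dB sum.
G = +4.5 − (-26.0) + 10.1 = 40.6 dB.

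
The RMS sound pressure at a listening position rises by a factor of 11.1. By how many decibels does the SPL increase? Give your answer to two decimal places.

SPL change from a pressure ratio uses the 20·log₁₀ form:
20·log₁₀(11.1) = 20.91 dB.

20.91 dB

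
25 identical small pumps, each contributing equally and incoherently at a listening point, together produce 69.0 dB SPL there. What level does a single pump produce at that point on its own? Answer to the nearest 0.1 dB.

55.0 dB SPL

25 equal incoherent sources add 10·log₁₀(25) = 13.98 dB over one source.
L_one = 69.0 − 13.98 = 55.0 dB SPL.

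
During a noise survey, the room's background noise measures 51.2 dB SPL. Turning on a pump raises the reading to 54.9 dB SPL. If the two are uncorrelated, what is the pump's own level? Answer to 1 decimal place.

52.5 dB SPL

Remove the background by subtracting linear intensities:
L_src = 10·log₁₀(10^(54.9/10) − 10^(51.2/10)) = 10·log₁₀(177200) = 52.5 dB SPL.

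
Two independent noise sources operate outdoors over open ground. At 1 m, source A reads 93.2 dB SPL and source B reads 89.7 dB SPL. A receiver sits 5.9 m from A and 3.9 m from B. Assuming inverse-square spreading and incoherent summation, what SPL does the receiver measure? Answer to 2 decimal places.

At the listener: L_A = 93.2 − 20·log₁₀(5.9) = 77.783 dB; L_B = 89.7 − 20·log₁₀(3.9) = 77.879 dB.
Combined: 10·log₁₀(10^(77.783/10)+10^(77.879/10)) = 80.84 dB SPL.

80.84 dB SPL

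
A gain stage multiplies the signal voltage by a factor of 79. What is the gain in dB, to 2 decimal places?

Voltage is an amplitude quantity, so gain = 20·log₁₀(V_out/V_in).
20·log₁₀(79) = 37.95 dB.

37.95 dB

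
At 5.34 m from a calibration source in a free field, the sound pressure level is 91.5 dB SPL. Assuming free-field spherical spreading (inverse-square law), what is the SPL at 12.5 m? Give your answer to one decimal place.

For a point source in a free field, ΔL = −20·log₁₀(d₂/d₁).
ΔL = −20·log₁₀(12.5/5.34) = -7.39 dB, so L₂ = 91.5 + (-7.39) = 84.1 dB SPL.

84.1 dB SPL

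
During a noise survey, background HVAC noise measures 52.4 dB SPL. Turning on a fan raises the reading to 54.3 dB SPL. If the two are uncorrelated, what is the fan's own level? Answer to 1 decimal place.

49.8 dB SPL

Remove the background by subtracting linear intensities:
L_src = 10·log₁₀(10^(54.3/10) − 10^(52.4/10)) = 10·log₁₀(95370) = 49.8 dB SPL.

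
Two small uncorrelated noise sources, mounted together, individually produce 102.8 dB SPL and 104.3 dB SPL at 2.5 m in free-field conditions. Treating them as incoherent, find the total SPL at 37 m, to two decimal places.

83.22 dB SPL

Combined at 2.5 m: 10·log₁₀(10^(102.8/10)+10^(104.3/10)) = 106.625 dB SPL.
Then apply −20·log₁₀(37/2.5) = -23.405 dB → 83.22 dB SPL.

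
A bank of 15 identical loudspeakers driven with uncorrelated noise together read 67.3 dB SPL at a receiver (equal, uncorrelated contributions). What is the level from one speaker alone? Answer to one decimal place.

55.5 dB SPL

15 equal incoherent sources add 10·log₁₀(15) = 11.76 dB over one source.
L_one = 67.3 − 11.76 = 55.5 dB SPL.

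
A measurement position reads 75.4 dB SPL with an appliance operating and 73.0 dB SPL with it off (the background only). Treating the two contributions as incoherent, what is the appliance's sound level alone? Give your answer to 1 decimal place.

71.7 dB SPL

Remove the background by subtracting linear intensities:
L_src = 10·log₁₀(10^(75.4/10) − 10^(73.0/10)) = 10·log₁₀(14720000) = 71.7 dB SPL.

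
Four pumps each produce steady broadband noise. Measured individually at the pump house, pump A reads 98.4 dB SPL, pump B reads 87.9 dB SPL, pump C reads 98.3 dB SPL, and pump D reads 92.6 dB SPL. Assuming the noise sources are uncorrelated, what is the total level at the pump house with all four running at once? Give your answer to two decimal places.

102.07 dB SPL

Incoherent sources sum as intensities:
L_total = 10·log₁₀(10^(98.4/10) + 10^(87.9/10) + 10^(98.3/10) + 10^(92.6/10)) = 10·log₁₀(16115000000) = 102.07 dB SPL.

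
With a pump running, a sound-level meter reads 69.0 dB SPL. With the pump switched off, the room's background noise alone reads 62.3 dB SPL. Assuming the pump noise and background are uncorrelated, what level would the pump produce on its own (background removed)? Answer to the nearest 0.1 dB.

Background correction is a power subtraction:
L_src = 10·log₁₀(10^(69.0/10) − 10^(62.3/10)) = 10·log₁₀(6245000) = 68.0 dB SPL.

68.0 dB SPL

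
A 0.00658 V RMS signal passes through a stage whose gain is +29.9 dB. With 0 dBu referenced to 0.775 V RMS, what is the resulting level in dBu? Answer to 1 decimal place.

Input level: 20·log₁₀(0.00658/0.775) = -41.42 dBu.
Output: -41.42 + 29.9 = -11.5 dBu.

-11.5 dBu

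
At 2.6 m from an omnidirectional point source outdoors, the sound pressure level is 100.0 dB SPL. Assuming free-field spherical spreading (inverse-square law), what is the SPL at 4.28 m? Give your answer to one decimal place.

Free-field point source: level drops by 20·log₁₀ of the distance ratio.
ΔL = −20·log₁₀(4.28/2.6) = -4.33 dB, so L₂ = 100.0 + (-4.33) = 95.7 dB SPL.

95.7 dB SPL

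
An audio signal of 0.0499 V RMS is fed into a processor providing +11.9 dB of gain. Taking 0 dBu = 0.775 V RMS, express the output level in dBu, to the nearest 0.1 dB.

Input level: 20·log₁₀(0.0499/0.775) = -23.82 dBu.
Output: -23.82 + 11.9 = -11.9 dBu.

-11.9 dBu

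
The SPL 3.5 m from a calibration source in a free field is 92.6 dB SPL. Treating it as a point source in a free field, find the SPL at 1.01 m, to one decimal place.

103.4 dB SPL

Free-field point source: level drops by 20·log₁₀ of the distance ratio.
ΔL = −20·log₁₀(1.01/3.5) = 10.79 dB, so L₂ = 92.6 + (10.79) = 103.4 dB SPL.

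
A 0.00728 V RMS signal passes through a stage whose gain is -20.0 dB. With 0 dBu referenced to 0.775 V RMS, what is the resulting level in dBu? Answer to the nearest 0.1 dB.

-60.5 dBu

Input level: 20·log₁₀(0.00728/0.775) = -40.54 dBu.
Output: -40.54 − 20.0 = -60.5 dBu.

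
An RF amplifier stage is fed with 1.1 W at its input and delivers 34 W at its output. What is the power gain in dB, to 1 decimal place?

For a power ratio, dB = 10·log₁₀(P₂/P₁).
10·log₁₀(34/1.1) = 10·log₁₀(30.91) = 14.9 dB.

14.9 dB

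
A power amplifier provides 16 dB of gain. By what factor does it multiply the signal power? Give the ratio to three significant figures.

39.8

Power ratio = 10^(dB/10).
10^(16/10) = 10^(1.600) = 39.8.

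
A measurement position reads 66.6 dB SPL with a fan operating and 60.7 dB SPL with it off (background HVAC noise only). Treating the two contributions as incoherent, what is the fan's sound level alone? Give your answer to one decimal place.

Remove the background by subtracting linear intensities:
L_src = 10·log₁₀(10^(66.6/10) − 10^(60.7/10)) = 10·log₁₀(3396000) = 65.3 dB SPL.

65.3 dB SPL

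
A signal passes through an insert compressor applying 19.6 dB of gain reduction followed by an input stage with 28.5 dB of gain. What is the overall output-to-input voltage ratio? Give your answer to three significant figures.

2.79

Net gain = (−19.6) + 28.5 = 8.9 dB.
Voltage ratio = 10^(8.9/20) = 2.79.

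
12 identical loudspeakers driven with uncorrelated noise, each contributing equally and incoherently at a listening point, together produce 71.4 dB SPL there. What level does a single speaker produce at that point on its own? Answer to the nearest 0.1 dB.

12 equal incoherent sources add 10·log₁₀(12) = 10.79 dB over one source.
L_one = 71.4 − 10.79 = 60.6 dB SPL.

60.6 dB SPL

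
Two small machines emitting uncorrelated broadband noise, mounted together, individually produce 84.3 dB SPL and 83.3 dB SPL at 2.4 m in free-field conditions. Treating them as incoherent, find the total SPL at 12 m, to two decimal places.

Combined at 2.4 m: 10·log₁₀(10^(84.3/10)+10^(83.3/10)) = 86.839 dB SPL.
Then apply −20·log₁₀(12/2.4) = -13.979 dB → 72.86 dB SPL.

72.86 dB SPL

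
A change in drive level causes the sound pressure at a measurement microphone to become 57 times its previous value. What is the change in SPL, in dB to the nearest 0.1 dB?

SPL change from a pressure ratio uses the 20·log₁₀ form:
20·log₁₀(57) = 35.1 dB.

35.1 dB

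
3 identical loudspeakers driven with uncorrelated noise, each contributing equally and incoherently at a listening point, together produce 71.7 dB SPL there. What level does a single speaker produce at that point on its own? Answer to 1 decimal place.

66.9 dB SPL

3 equal incoherent sources add 10·log₁₀(3) = 4.77 dB over one source.
L_one = 71.7 − 4.77 = 66.9 dB SPL.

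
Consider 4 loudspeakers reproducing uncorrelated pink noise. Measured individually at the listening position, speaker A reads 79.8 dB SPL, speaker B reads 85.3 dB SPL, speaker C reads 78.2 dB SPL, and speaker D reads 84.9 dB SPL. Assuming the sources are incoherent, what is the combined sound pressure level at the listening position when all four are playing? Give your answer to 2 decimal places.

Add the sources as powers (linear), then convert back to dB:
L_total = 10·log₁₀(10^(79.8/10) + 10^(85.3/10) + 10^(78.2/10) + 10^(84.9/10)) = 10·log₁₀(809400000) = 89.08 dB SPL.

89.08 dB SPL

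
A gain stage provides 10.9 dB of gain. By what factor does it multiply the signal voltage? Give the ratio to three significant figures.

3.51

Voltage ratio = 10^(dB/20).
10^(10.9/20) = 10^(0.5450) = 3.51.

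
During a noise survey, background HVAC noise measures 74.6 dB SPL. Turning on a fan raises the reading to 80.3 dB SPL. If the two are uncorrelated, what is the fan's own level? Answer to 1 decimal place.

Remove the background by subtracting linear intensities:
L_src = 10·log₁₀(10^(80.3/10) − 10^(74.6/10)) = 10·log₁₀(78310000) = 78.9 dB SPL.

78.9 dB SPL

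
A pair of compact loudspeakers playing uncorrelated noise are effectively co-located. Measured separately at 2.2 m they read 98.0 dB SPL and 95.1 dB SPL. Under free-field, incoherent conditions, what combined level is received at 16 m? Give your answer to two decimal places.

Combined at 2.2 m: 10·log₁₀(10^(98.0/10)+10^(95.1/10)) = 99.798 dB SPL.
Then apply −20·log₁₀(16/2.2) = -17.234 dB → 82.56 dB SPL.

82.56 dB SPL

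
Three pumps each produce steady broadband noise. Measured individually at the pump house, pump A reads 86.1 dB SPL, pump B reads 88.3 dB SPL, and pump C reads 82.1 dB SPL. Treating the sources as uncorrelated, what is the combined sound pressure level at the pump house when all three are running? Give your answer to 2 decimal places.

90.95 dB SPL

Uncorrelated sources add in intensity (power), not in dB.
L_total = 10·log₁₀(10^(86.1/10) + 10^(88.3/10) + 10^(82.1/10)) = 10·log₁₀(1246000000) = 90.95 dB SPL.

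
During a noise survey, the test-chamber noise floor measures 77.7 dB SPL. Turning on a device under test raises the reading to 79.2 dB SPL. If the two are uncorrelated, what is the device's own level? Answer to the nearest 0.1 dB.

73.9 dB SPL

Background correction is a power subtraction:
L_src = 10·log₁₀(10^(79.2/10) − 10^(77.7/10)) = 10·log₁₀(24290000) = 73.9 dB SPL.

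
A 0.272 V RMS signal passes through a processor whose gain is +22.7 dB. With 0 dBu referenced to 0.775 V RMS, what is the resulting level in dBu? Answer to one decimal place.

+13.6 dBu

Input level: 20·log₁₀(0.272/0.775) = -9.09 dBu.
Output: -9.09 + 22.7 = +13.6 dBu.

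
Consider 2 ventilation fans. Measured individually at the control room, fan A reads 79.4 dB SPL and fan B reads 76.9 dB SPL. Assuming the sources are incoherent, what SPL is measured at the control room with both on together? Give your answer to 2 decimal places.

Uncorrelated sources add in intensity (power), not in dB.
L_total = 10·log₁₀(10^(79.4/10) + 10^(76.9/10)) = 10·log₁₀(136100000) = 81.34 dB SPL.

81.34 dB SPL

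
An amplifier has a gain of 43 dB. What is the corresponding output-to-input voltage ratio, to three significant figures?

Voltage ratio = 10^(dB/20).
10^(43/20) = 10^(2.150) = 141.

141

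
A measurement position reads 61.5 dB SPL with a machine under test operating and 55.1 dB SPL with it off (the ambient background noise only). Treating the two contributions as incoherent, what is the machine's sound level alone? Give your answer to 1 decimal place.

60.4 dB SPL

Remove the background by subtracting linear intensities:
L_src = 10·log₁₀(10^(61.5/10) − 10^(55.1/10)) = 10·log₁₀(1089000) = 60.4 dB SPL.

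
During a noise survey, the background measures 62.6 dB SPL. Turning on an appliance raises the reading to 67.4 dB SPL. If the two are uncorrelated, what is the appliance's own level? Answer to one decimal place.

Remove the background by subtracting linear intensities:
L_src = 10·log₁₀(10^(67.4/10) − 10^(62.6/10)) = 10·log₁₀(3676000) = 65.7 dB SPL.

65.7 dB SPL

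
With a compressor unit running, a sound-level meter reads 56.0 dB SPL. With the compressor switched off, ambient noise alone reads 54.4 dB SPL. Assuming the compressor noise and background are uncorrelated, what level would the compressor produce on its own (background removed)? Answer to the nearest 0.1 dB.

50.9 dB SPL

Remove the background by subtracting linear intensities:
L_src = 10·log₁₀(10^(56.0/10) − 10^(54.4/10)) = 10·log₁₀(122700) = 50.9 dB SPL.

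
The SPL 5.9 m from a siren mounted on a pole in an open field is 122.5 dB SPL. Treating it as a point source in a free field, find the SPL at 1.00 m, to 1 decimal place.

137.9 dB SPL

Free-field point source: level drops by 20·log₁₀ of the distance ratio.
ΔL = −20·log₁₀(1.00/5.9) = 15.42 dB, so L₂ = 122.5 + (15.42) = 137.9 dB SPL.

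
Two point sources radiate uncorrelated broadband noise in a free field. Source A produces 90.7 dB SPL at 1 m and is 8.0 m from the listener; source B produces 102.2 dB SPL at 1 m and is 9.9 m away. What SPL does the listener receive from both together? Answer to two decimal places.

At the listener: L_A = 90.7 − 20·log₁₀(8.0) = 72.638 dB; L_B = 102.2 − 20·log₁₀(9.9) = 82.287 dB.
Combined: 10·log₁₀(10^(72.638/10)+10^(82.287/10)) = 82.73 dB SPL.

82.73 dB SPL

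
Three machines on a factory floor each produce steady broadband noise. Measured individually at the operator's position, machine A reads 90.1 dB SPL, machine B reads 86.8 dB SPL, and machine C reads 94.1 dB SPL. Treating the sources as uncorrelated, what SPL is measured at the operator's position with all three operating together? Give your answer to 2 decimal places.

96.10 dB SPL

Incoherent sources sum as intensities:
L_total = 10·log₁₀(10^(90.1/10) + 10^(86.8/10) + 10^(94.1/10)) = 10·log₁₀(4072000000) = 96.10 dB SPL.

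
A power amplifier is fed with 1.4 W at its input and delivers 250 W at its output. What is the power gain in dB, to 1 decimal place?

For a power ratio, dB = 10·log₁₀(P₂/P₁).
10·log₁₀(250/1.4) = 10·log₁₀(178.6) = 22.5 dB.

22.5 dB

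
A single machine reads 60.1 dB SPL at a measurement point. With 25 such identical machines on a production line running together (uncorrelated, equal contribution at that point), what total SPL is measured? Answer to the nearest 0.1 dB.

74.1 dB SPL

25 equal incoherent sources raise the level by 10·log₁₀(25) = 13.98 dB.
L_total = 60.1 + 13.98 = 74.1 dB SPL.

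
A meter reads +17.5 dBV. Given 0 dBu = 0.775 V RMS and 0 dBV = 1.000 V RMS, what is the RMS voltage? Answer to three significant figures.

7.50 V

V = 1.000 V × 10^(+17.5/20).
= 1.000 × 7.499 = 7.50 V.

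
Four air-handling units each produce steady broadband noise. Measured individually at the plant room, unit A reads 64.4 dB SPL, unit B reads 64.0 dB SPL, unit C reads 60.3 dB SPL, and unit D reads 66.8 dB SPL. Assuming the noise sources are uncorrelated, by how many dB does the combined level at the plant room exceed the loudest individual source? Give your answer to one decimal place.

3.7 dB

Add the sources as powers (linear), then convert back to dB:
L_total = 10·log₁₀(10^(64.4/10) + 10^(64.0/10) + 10^(60.3/10) + 10^(66.8/10)) = 70.46 dB SPL.
Excess over the loudest (66.8 dB): 70.46 − 66.8 = 3.7 dB.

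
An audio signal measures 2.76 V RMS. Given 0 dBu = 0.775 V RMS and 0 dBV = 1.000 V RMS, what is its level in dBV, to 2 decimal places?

dBV = 20·log₁₀(V / 1.000 V).
20·log₁₀(2.76/1.000) = +8.82 dBV.

+8.82 dBV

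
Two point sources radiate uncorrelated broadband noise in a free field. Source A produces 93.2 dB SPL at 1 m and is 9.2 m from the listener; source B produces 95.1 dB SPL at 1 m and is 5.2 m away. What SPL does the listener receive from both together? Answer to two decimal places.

At the listener: L_A = 93.2 − 20·log₁₀(9.2) = 73.924 dB; L_B = 95.1 − 20·log₁₀(5.2) = 80.780 dB.
Combined: 10·log₁₀(10^(73.924/10)+10^(80.780/10)) = 81.59 dB SPL.

81.59 dB SPL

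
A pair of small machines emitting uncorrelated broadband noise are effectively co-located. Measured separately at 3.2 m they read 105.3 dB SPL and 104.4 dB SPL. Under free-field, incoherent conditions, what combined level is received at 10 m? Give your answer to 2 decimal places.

Combined at 3.2 m: 10·log₁₀(10^(105.3/10)+10^(104.4/10)) = 107.884 dB SPL.
Then apply −20·log₁₀(10/3.2) = -9.897 dB → 97.99 dB SPL.

97.99 dB SPL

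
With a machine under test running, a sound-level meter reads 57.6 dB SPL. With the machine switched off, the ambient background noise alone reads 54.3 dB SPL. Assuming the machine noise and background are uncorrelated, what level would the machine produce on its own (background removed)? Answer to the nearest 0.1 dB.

54.9 dB SPL

Subtract intensities: L_src = 10·log₁₀(10^(L_total/10) − 10^(L_bg/10)).
L_src = 10·log₁₀(10^(57.6/10) − 10^(54.3/10)) = 10·log₁₀(306300) = 54.9 dB SPL.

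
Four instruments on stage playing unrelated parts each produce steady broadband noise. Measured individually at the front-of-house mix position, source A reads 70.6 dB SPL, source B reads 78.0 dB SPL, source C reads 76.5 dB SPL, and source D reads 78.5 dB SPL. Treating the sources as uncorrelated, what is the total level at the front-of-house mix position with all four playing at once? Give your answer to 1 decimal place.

Uncorrelated sources add in intensity (power), not in dB.
L_total = 10·log₁₀(10^(70.6/10) + 10^(78.0/10) + 10^(76.5/10) + 10^(78.5/10)) = 10·log₁₀(190000000) = 82.8 dB SPL.

82.8 dB SPL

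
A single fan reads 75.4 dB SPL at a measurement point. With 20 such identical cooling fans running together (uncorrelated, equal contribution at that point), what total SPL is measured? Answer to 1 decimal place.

20 equal incoherent sources raise the level by 10·log₁₀(20) = 13.01 dB.
L_total = 75.4 + 13.01 = 88.4 dB SPL.

88.4 dB SPL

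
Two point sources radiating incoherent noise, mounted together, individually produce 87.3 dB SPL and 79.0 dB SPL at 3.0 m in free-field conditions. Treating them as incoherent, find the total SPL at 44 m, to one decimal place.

64.6 dB SPL

Combined at 3.0 m: 10·log₁₀(10^(87.3/10)+10^(79.0/10)) = 87.90 dB SPL.
Then apply −20·log₁₀(44/3.0) = -23.33 dB → 64.6 dB SPL.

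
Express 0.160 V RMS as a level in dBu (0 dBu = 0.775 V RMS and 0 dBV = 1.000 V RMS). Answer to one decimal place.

-13.7 dBu

dBu = 20·log₁₀(V / 0.775 V).
20·log₁₀(0.160/0.775) = -13.7 dBu.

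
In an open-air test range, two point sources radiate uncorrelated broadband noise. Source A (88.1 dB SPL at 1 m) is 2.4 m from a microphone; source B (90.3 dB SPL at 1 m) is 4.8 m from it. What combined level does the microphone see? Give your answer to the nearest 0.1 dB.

At the listener: L_A = 88.1 − 20·log₁₀(2.4) = 80.50 dB; L_B = 90.3 − 20·log₁₀(4.8) = 76.68 dB.
Combined: 10·log₁₀(10^(80.50/10)+10^(76.68/10)) = 82.0 dB SPL.

82.0 dB SPL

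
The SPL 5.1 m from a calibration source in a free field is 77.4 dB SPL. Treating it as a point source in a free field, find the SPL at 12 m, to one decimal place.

Inverse-square spreading gives ΔL = −20·log₁₀(d₂/d₁).
ΔL = −20·log₁₀(12/5.1) = -7.43 dB, so L₂ = 77.4 + (-7.43) = 70.0 dB SPL.

70.0 dB SPL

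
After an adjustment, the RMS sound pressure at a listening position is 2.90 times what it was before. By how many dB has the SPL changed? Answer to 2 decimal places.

9.25 dB

SPL change from a pressure ratio uses the 20·log₁₀ form:
20·log₁₀(2.90) = 9.25 dB.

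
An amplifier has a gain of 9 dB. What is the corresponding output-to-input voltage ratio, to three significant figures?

Voltage ratio = 10^(dB/20).
10^(9/20) = 10^(0.4500) = 2.82.

2.82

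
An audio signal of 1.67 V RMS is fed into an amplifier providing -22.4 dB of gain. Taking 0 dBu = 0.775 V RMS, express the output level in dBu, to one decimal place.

Input level: 20·log₁₀(1.67/0.775) = 6.67 dBu.
Output: 6.67 − 22.4 = -15.7 dBu.

-15.7 dBu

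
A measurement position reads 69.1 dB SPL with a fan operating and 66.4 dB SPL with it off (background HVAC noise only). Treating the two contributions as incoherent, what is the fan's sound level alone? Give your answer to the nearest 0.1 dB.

Subtract intensities: L_src = 10·log₁₀(10^(L_total/10) − 10^(L_bg/10)).
L_src = 10·log₁₀(10^(69.1/10) − 10^(66.4/10)) = 10·log₁₀(3763000) = 65.8 dB SPL.

65.8 dB SPL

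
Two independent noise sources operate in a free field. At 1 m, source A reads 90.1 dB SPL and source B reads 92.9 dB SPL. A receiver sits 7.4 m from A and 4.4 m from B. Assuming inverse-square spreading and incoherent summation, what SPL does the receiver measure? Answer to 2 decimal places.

At the listener: L_A = 90.1 − 20·log₁₀(7.4) = 72.715 dB; L_B = 92.9 − 20·log₁₀(4.4) = 80.031 dB.
Combined: 10·log₁₀(10^(72.715/10)+10^(80.031/10)) = 80.77 dB SPL.

80.77 dB SPL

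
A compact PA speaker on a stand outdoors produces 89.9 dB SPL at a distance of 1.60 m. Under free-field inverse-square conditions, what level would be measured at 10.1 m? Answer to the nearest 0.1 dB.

For a point source in a free field, ΔL = −20·log₁₀(d₂/d₁).
ΔL = −20·log₁₀(10.1/1.60) = -16.00 dB, so L₂ = 89.9 + (-16.00) = 73.9 dB SPL.

73.9 dB SPL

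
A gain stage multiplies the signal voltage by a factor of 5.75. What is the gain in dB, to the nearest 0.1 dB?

15.2 dB

Voltage is an amplitude quantity, so gain = 20·log₁₀(V_out/V_in).
20·log₁₀(5.75) = 15.2 dB.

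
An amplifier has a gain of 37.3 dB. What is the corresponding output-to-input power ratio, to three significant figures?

Power ratio = 10^(dB/10).
10^(37.3/10) = 10^(3.730) = 5370.

5370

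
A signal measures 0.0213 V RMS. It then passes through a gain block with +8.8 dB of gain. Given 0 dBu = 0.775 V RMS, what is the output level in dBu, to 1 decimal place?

-22.4 dBu

Input level: 20·log₁₀(0.0213/0.775) = -31.22 dBu.
Output: -31.22 + 8.8 = -22.4 dBu.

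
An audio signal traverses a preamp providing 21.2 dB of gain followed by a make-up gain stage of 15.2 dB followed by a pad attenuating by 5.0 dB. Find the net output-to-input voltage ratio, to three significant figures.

37.2

Net gain = 21.2 + 15.2 + (−5.0) = 31.4 dB.
Voltage ratio = 10^(31.4/20) = 37.2.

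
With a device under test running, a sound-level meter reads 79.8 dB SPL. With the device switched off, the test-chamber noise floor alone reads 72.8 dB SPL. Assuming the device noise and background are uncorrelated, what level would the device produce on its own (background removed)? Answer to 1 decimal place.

Subtract intensities: L_src = 10·log₁₀(10^(L_total/10) − 10^(L_bg/10)).
L_src = 10·log₁₀(10^(79.8/10) − 10^(72.8/10)) = 10·log₁₀(76440000) = 78.8 dB SPL.

78.8 dB SPL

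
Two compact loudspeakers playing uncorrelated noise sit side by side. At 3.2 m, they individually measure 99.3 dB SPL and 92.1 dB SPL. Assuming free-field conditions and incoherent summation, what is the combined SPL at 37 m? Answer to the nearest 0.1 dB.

78.8 dB SPL

Combined at 3.2 m: 10·log₁₀(10^(99.3/10)+10^(92.1/10)) = 100.06 dB SPL.
Then apply −20·log₁₀(37/3.2) = -21.26 dB → 78.8 dB SPL.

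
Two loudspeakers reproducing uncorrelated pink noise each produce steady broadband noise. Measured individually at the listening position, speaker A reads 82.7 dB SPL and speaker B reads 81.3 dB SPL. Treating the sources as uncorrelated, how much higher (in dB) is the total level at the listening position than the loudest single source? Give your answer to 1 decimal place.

2.4 dB

Uncorrelated sources add in intensity (power), not in dB.
L_total = 10·log₁₀(10^(82.7/10) + 10^(81.3/10)) = 85.07 dB SPL.
Excess over the loudest (82.7 dB): 85.07 − 82.7 = 2.4 dB.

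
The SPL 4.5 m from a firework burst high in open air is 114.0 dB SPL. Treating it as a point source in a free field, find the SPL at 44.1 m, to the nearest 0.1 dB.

For a point source in a free field, ΔL = −20·log₁₀(d₂/d₁).
ΔL = −20·log₁₀(44.1/4.5) = -19.82 dB, so L₂ = 114.0 + (-19.82) = 94.2 dB SPL.

94.2 dB SPL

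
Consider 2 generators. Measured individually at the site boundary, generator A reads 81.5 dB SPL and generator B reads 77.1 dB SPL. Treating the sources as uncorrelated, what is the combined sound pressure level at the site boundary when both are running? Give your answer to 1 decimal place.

82.8 dB SPL

Uncorrelated sources add in intensity (power), not in dB.
L_total = 10·log₁₀(10^(81.5/10) + 10^(77.1/10)) = 10·log₁₀(192500000) = 82.8 dB SPL.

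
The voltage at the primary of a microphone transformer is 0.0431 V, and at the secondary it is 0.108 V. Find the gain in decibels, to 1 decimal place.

Voltage is an amplitude quantity, so gain = 20·log₁₀(V_out/V_in).
20·log₁₀(0.108/0.0431) = 20·log₁₀(2.506) = 8.0 dB.

8.0 dB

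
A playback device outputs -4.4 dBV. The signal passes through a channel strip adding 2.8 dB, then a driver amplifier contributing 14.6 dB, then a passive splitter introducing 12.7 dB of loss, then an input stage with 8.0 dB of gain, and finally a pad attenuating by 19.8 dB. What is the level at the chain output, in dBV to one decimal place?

Gain stages sum in dB:
-4.4 + 2.8 + 14.6 − 12.7 + 8.0 − 19.8 = -11.5 dBV.

-11.5 dBV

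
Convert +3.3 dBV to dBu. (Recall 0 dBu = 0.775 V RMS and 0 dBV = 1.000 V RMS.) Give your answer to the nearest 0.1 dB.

The offset between the scales is 20·log₁₀(0.775/1.000) = −2.214 dB.
So dBu = +3.3 + 2.214 = +5.5 dBu.

+5.5 dBu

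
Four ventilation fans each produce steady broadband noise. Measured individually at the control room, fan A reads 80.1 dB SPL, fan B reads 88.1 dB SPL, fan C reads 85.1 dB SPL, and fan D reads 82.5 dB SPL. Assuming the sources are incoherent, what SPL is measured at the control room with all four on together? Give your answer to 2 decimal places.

90.97 dB SPL

Incoherent sources sum as intensities:
L_total = 10·log₁₀(10^(80.1/10) + 10^(88.1/10) + 10^(85.1/10) + 10^(82.5/10)) = 10·log₁₀(1249000000) = 90.97 dB SPL.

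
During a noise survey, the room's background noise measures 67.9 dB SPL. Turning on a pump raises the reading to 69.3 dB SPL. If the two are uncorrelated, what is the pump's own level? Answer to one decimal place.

Subtract intensities: L_src = 10·log₁₀(10^(L_total/10) − 10^(L_bg/10)).
L_src = 10·log₁₀(10^(69.3/10) − 10^(67.9/10)) = 10·log₁₀(2345000) = 63.7 dB SPL.

63.7 dB SPL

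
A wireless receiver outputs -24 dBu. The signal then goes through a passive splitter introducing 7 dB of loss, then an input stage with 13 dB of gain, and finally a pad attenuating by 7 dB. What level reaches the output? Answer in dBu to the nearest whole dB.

-25 dBu

Gain stages sum in dB:
-24 − 7 + 13 − 7 = -25 dBu.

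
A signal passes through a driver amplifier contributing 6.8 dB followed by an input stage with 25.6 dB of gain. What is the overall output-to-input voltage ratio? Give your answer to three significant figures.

41.7

Net gain = 6.8 + 25.6 = 32.4 dB.
Voltage ratio = 10^(32.4/20) = 41.7.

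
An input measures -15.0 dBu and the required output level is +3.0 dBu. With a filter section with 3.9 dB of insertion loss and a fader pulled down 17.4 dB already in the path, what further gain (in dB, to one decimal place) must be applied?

39.3 dB

The required make-up gain is the shortfall in the dB sum.
G = +3.0 − (-15.0) + 3.9 + 17.4 = 39.3 dB.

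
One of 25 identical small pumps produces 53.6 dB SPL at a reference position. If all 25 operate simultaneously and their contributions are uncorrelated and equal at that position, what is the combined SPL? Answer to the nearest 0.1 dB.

25 equal incoherent sources raise the level by 10·log₁₀(25) = 13.98 dB.
L_total = 53.6 + 13.98 = 67.6 dB SPL.

67.6 dB SPL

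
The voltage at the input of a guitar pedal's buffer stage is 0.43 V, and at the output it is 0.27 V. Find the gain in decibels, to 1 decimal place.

For a voltage ratio, dB = 20·log₁₀(V₂/V₁).
20·log₁₀(0.27/0.43) = 20·log₁₀(0.6279) = -4.0 dB.

-4.0 dB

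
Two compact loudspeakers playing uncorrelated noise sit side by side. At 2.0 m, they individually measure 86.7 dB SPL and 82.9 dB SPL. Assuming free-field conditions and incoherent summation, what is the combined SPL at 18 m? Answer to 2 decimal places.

69.13 dB SPL

Combined at 2.0 m: 10·log₁₀(10^(86.7/10)+10^(82.9/10)) = 88.213 dB SPL.
Then apply −20·log₁₀(18/2.0) = -19.085 dB → 69.13 dB SPL.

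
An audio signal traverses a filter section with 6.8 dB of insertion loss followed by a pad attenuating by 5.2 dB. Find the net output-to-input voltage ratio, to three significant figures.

0.251

Net gain = (−6.8) + (−5.2) = -12.0 dB.
Voltage ratio = 10^(-12.0/20) = 0.251.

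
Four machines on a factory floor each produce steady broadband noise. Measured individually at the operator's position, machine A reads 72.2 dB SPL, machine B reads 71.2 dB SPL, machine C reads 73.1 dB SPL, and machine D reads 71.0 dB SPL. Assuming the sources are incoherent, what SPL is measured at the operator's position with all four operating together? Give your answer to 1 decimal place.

Add the sources as powers (linear), then convert back to dB:
L_total = 10·log₁₀(10^(72.2/10) + 10^(71.2/10) + 10^(73.1/10) + 10^(71.0/10)) = 10·log₁₀(62790000) = 78.0 dB SPL.

78.0 dB SPL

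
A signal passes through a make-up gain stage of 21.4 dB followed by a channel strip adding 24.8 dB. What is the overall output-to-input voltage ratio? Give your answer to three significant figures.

204

Net gain = 21.4 + 24.8 = 46.2 dB.
Voltage ratio = 10^(46.2/20) = 204.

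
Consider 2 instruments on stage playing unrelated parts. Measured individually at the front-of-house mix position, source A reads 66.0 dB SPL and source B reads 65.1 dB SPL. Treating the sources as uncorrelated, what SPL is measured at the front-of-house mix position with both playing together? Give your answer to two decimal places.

68.58 dB SPL

Incoherent sources sum as intensities:
L_total = 10·log₁₀(10^(66.0/10) + 10^(65.1/10)) = 10·log₁₀(7217000) = 68.58 dB SPL.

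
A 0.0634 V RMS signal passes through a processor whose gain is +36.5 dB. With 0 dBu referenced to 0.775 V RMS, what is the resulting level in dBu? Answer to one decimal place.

Input level: 20·log₁₀(0.0634/0.775) = -21.74 dBu.
Output: -21.74 + 36.5 = +14.8 dBu.

+14.8 dBu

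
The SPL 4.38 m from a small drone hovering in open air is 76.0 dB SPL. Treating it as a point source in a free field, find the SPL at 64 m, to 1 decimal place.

Inverse-square spreading gives ΔL = −20·log₁₀(d₂/d₁).
ΔL = −20·log₁₀(64/4.38) = -23.29 dB, so L₂ = 76.0 + (-23.29) = 52.7 dB SPL.

52.7 dB SPL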